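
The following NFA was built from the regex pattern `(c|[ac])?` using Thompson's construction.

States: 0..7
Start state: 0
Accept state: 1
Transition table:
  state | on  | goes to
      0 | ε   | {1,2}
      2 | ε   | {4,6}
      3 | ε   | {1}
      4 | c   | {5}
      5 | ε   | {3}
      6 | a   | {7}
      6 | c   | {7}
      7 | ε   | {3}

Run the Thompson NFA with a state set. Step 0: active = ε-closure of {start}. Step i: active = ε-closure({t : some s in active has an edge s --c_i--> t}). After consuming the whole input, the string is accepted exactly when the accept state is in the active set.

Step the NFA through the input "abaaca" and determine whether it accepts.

initial (ε-close {0}): {0,1,2,4,6}
'a' @ 1: {1,3,7}  [accepting]
'b' @ 2: {}  — dead — no transitions
rest 'aaca' ignored (set empty)
after full input: {}  (accept=1 not in)

Answer: REJECT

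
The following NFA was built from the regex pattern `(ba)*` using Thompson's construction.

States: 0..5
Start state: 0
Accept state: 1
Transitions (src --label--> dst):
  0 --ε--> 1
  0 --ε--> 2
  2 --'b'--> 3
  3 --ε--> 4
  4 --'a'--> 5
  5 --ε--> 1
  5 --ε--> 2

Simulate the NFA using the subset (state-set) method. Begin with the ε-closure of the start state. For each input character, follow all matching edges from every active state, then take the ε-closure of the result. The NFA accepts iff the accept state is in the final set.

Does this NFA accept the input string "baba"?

initial (ε-close {0}): {0,1,2}
'b' @ 1: {3,4}
'a' @ 2: {1,2,5}  [accepting]
'b' @ 3: {3,4}
'a' @ 4: {1,2,5}  [accepting]
end set {1,2,5} — state 1 in

Answer: ACCEPT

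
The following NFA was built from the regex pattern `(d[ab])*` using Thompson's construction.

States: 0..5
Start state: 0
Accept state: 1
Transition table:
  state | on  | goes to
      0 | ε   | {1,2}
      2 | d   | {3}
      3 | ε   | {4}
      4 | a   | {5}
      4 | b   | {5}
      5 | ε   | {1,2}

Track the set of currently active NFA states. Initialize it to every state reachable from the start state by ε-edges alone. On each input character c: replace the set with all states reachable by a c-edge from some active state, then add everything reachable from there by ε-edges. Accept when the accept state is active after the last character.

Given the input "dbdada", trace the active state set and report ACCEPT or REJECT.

start: ε-closure({0}) = {0,1,2}
'd' @ 1: {3,4}
'b' @ 2: {1,2,5}  ✓accept
'd' @ 3: {3,4}
'a' @ 4: {1,2,5}  ✓accept
'd' @ 5: {3,4}
'a' @ 6: {1,2,5}  ✓accept
after full input: {1,2,5}  (accept=1 in)

Answer: ACCEPT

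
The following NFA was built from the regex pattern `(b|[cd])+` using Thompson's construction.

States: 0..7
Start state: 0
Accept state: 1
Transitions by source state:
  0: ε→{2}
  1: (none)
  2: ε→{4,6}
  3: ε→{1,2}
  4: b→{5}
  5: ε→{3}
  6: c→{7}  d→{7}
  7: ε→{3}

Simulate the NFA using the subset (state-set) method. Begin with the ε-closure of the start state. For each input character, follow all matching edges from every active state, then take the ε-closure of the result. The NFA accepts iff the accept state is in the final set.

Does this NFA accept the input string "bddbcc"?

initial (ε-close {0}): {0,2,4,6}
'b' @ 1: {1,2,3,4,5,6}  ✓accept
'd' @ 2: {1,2,3,4,6,7}  ✓accept
'd' @ 3: {1,2,3,4,6,7}  ✓accept
'b' @ 4: {1,2,3,4,5,6}  ✓accept
'c' @ 5: {1,2,3,4,6,7}  ✓accept
'c' @ 6: {1,2,3,4,6,7}  ✓accept
after full input: {1,2,3,4,6,7}  (accept=1 in)

Answer: ACCEPT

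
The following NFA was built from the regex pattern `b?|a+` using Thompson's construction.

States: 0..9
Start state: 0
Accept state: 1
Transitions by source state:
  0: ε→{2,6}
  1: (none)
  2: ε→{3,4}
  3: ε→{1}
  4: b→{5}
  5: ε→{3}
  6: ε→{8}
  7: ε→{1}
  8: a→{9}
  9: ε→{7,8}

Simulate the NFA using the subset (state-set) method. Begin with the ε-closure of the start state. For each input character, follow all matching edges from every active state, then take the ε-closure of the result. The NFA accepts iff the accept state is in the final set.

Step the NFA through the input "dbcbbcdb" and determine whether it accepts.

start: ε-closure({0}) = {0,1,2,3,4,6,8}
'd' @ 1: {}  — no active states
rest 'bcbbcdb' ignored (set empty)
final: {}; accept 1 not in set

Answer: REJECT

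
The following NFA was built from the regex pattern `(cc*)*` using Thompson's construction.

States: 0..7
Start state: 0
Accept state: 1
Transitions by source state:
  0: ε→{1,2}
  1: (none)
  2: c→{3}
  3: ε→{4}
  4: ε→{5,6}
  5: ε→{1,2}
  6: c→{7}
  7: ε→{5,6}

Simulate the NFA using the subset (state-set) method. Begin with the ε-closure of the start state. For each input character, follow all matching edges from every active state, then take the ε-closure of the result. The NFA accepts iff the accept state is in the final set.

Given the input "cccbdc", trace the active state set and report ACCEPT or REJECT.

Answer: REJECT

Steps:
S₀ = ε-closure({0}) = {0,1,2}
'c' @ 1: {1,2,3,4,5,6}  ✓accept
'c' @ 2: {1,2,3,4,5,6,7}  ✓accept
'c' @ 3: {1,2,3,4,5,6,7}  ✓accept
'b' @ 4: {}  — state set empty
rest 'dc' ignored (set empty)
final: {}; accept 1 not in set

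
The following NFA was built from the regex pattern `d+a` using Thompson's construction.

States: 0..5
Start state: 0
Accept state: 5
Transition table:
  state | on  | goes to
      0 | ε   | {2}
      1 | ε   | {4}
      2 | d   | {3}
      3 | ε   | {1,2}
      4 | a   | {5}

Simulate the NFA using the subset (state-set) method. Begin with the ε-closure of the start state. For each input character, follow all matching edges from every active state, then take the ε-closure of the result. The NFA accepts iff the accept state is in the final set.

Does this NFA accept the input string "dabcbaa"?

Answer: REJECT

Derivation:
initial (ε-close {0}): {0,2}
'd' @ 1: {1,2,3,4}
'a' @ 2: {5}  (accept∈set)
'b' @ 3: {}  — dead — no transitions
rest 'cbaa' ignored (set empty)
end set {} — state 5 not in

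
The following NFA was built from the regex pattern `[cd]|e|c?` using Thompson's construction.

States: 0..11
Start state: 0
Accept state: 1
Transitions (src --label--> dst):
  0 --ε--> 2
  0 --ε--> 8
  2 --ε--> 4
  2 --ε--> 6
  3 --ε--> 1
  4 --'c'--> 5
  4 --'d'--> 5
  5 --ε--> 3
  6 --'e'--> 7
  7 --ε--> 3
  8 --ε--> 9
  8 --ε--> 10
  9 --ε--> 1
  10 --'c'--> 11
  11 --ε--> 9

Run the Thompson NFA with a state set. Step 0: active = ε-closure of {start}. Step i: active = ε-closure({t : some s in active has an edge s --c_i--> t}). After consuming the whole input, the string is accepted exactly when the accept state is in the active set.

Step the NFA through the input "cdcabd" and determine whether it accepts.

Answer: REJECT

Derivation:
S₀ = ε-closure({0}) = {0,1,2,4,6,8,9,10}
'c' @ 1: {1,3,5,9,11}  ✓accept
'd' @ 2: {}  — no active states
rest 'cabd' ignored (set empty)
end set {} — state 1 not in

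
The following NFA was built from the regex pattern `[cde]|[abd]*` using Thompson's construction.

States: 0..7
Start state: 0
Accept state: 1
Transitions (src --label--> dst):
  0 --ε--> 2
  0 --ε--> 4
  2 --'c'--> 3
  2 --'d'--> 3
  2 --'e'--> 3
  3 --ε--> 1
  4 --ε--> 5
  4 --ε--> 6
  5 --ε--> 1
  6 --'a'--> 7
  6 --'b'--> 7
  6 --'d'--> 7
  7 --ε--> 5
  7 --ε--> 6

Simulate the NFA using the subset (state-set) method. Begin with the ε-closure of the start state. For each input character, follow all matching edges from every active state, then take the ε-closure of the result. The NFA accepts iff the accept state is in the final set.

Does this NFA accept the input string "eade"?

S₀ = ε-closure({0}) = {0,1,2,4,5,6}
'e' @ 1: {1,3}  [accepting]
'a' @ 2: {}  — no active states
rest 'de' ignored (set empty)
after full input: {}  (accept=1 not in)

Answer: REJECT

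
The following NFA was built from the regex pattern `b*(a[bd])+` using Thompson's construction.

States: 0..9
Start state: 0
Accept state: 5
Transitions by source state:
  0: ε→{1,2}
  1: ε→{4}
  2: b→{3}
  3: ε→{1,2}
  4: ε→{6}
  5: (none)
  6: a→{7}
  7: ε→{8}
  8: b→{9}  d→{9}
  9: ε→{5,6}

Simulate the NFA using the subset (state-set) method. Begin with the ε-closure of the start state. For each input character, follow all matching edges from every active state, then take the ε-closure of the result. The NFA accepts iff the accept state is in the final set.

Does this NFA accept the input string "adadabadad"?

S₀ = ε-closure({0}) = {0,1,2,4,6}
'a' @ 1: {7,8}
'd' @ 2: {5,6,9}  [accepting]
'a' @ 3: {7,8}
'd' @ 4: {5,6,9}  [accepting]
'a' @ 5: {7,8}
'b' @ 6: {5,6,9}  [accepting]
'a' @ 7: {7,8}
'd' @ 8: {5,6,9}  [accepting]
'a' @ 9: {7,8}
'd' @ 10: {5,6,9}  [accepting]
final: {5,6,9}; accept 5 in set

Answer: ACCEPT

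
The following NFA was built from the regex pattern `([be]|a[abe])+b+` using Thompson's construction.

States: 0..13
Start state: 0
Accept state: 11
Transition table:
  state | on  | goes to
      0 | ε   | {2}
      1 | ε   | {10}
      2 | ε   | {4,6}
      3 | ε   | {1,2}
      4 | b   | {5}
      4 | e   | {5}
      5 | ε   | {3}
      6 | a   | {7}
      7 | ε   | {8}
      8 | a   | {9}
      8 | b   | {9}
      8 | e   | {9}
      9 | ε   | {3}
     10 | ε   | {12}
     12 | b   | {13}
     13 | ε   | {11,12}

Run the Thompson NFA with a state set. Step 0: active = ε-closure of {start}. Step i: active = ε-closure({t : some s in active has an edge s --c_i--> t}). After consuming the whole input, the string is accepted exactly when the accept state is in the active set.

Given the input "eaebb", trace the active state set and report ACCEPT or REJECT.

Answer: ACCEPT

Steps:
initial (ε-close {0}): {0,2,4,6}
'e' @ 1: {1,2,3,4,5,6,10,12}
'a' @ 2: {7,8}
'e' @ 3: {1,2,3,4,6,9,10,12}
'b' @ 4: {1,2,3,4,5,6,10,11,12,13}  [accepting]
'b' @ 5: {1,2,3,4,5,6,10,11,12,13}  [accepting]
after full input: {1,2,3,4,5,6,10,11,12,13}  (accept=11 in)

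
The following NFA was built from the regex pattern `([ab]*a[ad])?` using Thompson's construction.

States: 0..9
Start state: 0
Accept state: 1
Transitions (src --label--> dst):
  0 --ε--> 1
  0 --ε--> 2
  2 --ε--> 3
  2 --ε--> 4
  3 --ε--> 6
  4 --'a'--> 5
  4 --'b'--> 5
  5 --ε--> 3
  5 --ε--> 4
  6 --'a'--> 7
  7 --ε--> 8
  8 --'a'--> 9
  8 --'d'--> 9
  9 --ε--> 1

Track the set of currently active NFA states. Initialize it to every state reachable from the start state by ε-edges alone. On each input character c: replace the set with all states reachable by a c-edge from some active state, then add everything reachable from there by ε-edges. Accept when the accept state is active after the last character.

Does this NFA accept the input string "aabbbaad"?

Answer: ACCEPT

Derivation:
initial (ε-close {0}): {0,1,2,3,4,6}
'a' @ 1: {3,4,5,6,7,8}
'a' @ 2: {1,3,4,5,6,7,8,9}  [accepting]
'b' @ 3: {3,4,5,6}
'b' @ 4: {3,4,5,6}
'b' @ 5: {3,4,5,6}
'a' @ 6: {3,4,5,6,7,8}
'a' @ 7: {1,3,4,5,6,7,8,9}  [accepting]
'd' @ 8: {1,9}  [accepting]
end set {1,9} — state 1 in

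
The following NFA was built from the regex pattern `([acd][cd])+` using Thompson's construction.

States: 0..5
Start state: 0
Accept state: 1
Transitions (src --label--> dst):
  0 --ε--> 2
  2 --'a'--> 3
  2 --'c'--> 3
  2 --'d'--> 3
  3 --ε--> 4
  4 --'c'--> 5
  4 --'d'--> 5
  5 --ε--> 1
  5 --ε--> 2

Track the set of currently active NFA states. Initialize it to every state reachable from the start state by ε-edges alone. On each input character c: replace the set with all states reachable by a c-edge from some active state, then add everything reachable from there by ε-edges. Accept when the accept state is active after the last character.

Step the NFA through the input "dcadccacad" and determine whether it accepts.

Answer: ACCEPT

Trace:
start: ε-closure({0}) = {0,2}
'd' @ 1: {3,4}
'c' @ 2: {1,2,5}  ✓accept
'a' @ 3: {3,4}
'd' @ 4: {1,2,5}  ✓accept
'c' @ 5: {3,4}
'c' @ 6: {1,2,5}  ✓accept
'a' @ 7: {3,4}
'c' @ 8: {1,2,5}  ✓accept
'a' @ 9: {3,4}
'd' @ 10: {1,2,5}  ✓accept
final: {1,2,5}; accept 1 in set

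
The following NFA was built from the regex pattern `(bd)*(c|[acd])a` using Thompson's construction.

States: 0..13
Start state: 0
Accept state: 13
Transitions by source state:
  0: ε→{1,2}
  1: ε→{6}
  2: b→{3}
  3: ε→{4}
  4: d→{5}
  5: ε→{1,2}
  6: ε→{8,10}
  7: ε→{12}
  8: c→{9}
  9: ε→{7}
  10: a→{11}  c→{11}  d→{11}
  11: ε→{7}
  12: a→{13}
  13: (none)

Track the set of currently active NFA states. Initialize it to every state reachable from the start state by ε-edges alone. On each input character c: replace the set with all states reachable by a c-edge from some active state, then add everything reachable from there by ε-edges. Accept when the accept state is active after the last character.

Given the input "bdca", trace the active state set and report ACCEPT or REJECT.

S₀ = ε-closure({0}) = {0,1,2,6,8,10}
'b' @ 1: {3,4}
'd' @ 2: {1,2,5,6,8,10}
'c' @ 3: {7,9,11,12}
'a' @ 4: {13}  (accept∈set)
final: {13}; accept 13 in set

Answer: ACCEPT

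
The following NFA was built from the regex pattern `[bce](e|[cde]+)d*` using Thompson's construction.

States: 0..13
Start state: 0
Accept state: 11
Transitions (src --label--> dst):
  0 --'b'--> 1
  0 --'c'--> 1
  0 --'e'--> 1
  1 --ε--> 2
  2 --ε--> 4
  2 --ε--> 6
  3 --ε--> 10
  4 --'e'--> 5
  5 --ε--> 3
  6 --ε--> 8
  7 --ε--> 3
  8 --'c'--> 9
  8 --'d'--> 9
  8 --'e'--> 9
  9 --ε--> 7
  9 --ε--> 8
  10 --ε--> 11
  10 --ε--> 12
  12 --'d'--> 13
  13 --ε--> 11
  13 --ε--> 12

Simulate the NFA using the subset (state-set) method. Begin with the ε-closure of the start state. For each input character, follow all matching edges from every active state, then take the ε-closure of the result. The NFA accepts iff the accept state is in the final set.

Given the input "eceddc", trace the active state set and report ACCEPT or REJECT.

S₀ = ε-closure({0}) = {0}
'e' @ 1: {1,2,4,6,8}
'c' @ 2: {3,7,8,9,10,11,12}  [accepting]
'e' @ 3: {3,7,8,9,10,11,12}  [accepting]
'd' @ 4: {3,7,8,9,10,11,12,13}  [accepting]
'd' @ 5: {3,7,8,9,10,11,12,13}  [accepting]
'c' @ 6: {3,7,8,9,10,11,12}  [accepting]
after full input: {3,7,8,9,10,11,12}  (accept=11 in)

Answer: ACCEPT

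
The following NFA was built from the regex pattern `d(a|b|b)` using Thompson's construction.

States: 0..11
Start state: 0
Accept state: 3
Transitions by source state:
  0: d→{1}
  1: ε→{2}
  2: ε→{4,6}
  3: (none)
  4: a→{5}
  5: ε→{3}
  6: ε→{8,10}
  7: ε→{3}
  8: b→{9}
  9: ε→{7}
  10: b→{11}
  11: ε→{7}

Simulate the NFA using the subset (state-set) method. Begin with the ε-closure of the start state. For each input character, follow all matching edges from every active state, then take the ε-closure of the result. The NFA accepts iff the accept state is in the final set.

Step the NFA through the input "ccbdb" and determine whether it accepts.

S₀ = ε-closure({0}) = {0}
'c' @ 1: {}  — state set empty
rest 'cbdb' ignored (set empty)
end set {} — state 3 not in

Answer: REJECT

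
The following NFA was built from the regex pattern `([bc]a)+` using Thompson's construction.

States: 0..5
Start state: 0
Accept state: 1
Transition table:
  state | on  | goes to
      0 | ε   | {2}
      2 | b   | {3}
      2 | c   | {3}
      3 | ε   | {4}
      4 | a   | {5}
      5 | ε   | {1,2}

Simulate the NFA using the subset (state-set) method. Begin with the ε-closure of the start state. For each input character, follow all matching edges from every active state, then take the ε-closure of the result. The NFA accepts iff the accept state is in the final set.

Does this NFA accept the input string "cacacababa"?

start: ε-closure({0}) = {0,2}
'c' @ 1: {3,4}
'a' @ 2: {1,2,5}  [accepting]
'c' @ 3: {3,4}
'a' @ 4: {1,2,5}  [accepting]
'c' @ 5: {3,4}
'a' @ 6: {1,2,5}  [accepting]
'b' @ 7: {3,4}
'a' @ 8: {1,2,5}  [accepting]
'b' @ 9: {3,4}
'a' @ 10: {1,2,5}  [accepting]
final: {1,2,5}; accept 1 in set

Answer: ACCEPT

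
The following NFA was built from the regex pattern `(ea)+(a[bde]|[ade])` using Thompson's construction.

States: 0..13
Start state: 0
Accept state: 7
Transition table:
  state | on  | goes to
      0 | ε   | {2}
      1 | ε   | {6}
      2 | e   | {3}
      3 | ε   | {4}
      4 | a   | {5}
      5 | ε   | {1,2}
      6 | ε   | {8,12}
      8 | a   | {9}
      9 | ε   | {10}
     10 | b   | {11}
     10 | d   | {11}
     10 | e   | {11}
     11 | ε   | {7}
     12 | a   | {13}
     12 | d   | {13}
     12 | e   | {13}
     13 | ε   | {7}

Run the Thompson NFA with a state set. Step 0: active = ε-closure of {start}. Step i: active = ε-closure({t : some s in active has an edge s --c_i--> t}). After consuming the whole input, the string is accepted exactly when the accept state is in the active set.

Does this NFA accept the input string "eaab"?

Answer: ACCEPT

Derivation:
S₀ = ε-closure({0}) = {0,2}
'e' @ 1: {3,4}
'a' @ 2: {1,2,5,6,8,12}
'a' @ 3: {7,9,10,13}  ✓accept
'b' @ 4: {7,11}  ✓accept
final: {7,11}; accept 7 in set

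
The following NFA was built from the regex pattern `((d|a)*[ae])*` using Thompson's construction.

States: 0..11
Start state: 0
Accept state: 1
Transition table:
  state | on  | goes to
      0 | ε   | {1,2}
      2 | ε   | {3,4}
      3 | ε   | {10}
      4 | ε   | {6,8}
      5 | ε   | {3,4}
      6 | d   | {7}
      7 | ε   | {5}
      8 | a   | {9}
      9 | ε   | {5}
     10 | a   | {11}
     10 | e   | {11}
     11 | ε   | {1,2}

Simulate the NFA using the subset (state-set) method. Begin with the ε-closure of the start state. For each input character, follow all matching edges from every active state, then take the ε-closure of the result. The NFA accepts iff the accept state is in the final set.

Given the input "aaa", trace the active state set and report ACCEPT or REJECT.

Answer: ACCEPT

Derivation:
initial (ε-close {0}): {0,1,2,3,4,6,8,10}
'a' @ 1: {1,2,3,4,5,6,8,9,10,11}  (accept∈set)
'a' @ 2: {1,2,3,4,5,6,8,9,10,11}  (accept∈set)
'a' @ 3: {1,2,3,4,5,6,8,9,10,11}  (accept∈set)
final: {1,2,3,4,5,6,8,9,10,11}; accept 1 in set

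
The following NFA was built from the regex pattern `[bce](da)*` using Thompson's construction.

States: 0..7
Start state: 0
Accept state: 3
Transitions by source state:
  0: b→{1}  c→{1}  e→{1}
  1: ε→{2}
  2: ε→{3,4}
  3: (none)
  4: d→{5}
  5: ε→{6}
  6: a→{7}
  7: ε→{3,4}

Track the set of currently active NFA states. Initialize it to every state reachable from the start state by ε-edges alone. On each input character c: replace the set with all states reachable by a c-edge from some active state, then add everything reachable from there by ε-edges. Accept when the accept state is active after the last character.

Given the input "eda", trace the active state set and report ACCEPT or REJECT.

S₀ = ε-closure({0}) = {0}
'e' @ 1: {1,2,3,4}  [accepting]
'd' @ 2: {5,6}
'a' @ 3: {3,4,7}  [accepting]
end set {3,4,7} — state 3 in

Answer: ACCEPT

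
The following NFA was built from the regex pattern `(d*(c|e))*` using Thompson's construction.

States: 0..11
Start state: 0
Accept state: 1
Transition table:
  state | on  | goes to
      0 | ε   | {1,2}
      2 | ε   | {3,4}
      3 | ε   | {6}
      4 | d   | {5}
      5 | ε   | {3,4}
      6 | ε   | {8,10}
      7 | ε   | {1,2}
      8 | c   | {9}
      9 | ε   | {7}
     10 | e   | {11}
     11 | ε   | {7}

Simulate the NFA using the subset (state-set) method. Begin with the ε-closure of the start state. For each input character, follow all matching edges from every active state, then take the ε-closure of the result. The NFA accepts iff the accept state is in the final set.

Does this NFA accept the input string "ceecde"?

S₀ = ε-closure({0}) = {0,1,2,3,4,6,8,10}
'c' @ 1: {1,2,3,4,6,7,8,9,10}  ✓accept
'e' @ 2: {1,2,3,4,6,7,8,10,11}  ✓accept
'e' @ 3: {1,2,3,4,6,7,8,10,11}  ✓accept
'c' @ 4: {1,2,3,4,6,7,8,9,10}  ✓accept
'd' @ 5: {3,4,5,6,8,10}
'e' @ 6: {1,2,3,4,6,7,8,10,11}  ✓accept
after full input: {1,2,3,4,6,7,8,10,11}  (accept=1 in)

Answer: ACCEPT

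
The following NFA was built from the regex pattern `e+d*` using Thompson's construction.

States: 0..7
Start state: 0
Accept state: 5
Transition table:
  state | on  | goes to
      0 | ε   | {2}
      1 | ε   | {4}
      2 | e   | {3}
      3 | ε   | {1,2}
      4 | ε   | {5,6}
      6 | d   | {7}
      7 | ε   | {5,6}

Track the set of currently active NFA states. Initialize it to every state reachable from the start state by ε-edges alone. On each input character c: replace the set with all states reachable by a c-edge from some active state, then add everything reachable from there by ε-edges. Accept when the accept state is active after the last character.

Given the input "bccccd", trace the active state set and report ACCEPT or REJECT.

Answer: REJECT

Trace:
S₀ = ε-closure({0}) = {0,2}
'b' @ 1: {}  — no active states
rest 'ccccd' ignored (set empty)
final: {}; accept 5 not in set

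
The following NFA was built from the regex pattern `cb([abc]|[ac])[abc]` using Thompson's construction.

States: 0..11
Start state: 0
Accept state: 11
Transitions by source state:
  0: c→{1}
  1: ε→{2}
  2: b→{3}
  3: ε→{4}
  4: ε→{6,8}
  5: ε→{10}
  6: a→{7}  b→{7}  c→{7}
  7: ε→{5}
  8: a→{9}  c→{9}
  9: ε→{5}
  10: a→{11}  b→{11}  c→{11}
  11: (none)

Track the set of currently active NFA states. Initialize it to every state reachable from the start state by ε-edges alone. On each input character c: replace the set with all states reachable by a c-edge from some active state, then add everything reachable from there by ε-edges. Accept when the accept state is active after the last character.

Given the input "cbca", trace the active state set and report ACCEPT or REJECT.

S₀ = ε-closure({0}) = {0}
'c' @ 1: {1,2}
'b' @ 2: {3,4,6,8}
'c' @ 3: {5,7,9,10}
'a' @ 4: {11}  ✓accept
end set {11} — state 11 in

Answer: ACCEPT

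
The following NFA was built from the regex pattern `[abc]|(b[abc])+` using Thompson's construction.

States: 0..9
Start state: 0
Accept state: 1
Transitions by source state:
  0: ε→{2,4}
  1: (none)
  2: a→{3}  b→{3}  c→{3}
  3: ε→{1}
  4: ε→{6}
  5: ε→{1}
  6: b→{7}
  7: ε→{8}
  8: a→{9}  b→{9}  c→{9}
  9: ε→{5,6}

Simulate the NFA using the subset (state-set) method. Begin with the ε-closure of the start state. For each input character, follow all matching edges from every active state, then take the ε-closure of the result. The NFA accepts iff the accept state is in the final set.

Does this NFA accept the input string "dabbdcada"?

initial (ε-close {0}): {0,2,4,6}
'd' @ 1: {}  — state set empty
rest 'abbdcada' ignored (set empty)
final: {}; accept 1 not in set

Answer: REJECT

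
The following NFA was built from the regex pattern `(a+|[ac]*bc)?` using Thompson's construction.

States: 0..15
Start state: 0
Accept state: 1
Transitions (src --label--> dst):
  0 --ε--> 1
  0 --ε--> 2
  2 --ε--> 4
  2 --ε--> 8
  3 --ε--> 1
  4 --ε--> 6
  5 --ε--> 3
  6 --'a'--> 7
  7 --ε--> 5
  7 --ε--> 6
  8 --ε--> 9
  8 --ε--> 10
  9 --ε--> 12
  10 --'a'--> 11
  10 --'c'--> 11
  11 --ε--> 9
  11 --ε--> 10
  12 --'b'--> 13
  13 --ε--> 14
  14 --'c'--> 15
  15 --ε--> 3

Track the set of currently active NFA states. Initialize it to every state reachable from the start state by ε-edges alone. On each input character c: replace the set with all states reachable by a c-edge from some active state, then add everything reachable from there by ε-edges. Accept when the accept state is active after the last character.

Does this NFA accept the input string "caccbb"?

Answer: REJECT

Trace:
start: ε-closure({0}) = {0,1,2,4,6,8,9,10,12}
'c' @ 1: {9,10,11,12}
'a' @ 2: {9,10,11,12}
'c' @ 3: {9,10,11,12}
'c' @ 4: {9,10,11,12}
'b' @ 5: {13,14}
'b' @ 6: {}  — dead — no transitions
final: {}; accept 1 not in set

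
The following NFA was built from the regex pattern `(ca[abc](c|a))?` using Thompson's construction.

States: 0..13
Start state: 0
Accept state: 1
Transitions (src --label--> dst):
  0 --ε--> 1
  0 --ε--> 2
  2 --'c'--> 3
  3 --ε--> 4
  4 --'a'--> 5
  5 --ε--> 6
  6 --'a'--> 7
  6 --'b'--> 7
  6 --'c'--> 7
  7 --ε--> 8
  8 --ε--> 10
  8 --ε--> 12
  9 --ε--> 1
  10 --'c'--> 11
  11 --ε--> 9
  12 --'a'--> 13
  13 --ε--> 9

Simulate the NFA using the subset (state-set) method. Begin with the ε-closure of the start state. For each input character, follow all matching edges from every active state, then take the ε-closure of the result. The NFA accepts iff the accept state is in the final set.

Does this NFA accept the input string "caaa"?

S₀ = ε-closure({0}) = {0,1,2}
'c' @ 1: {3,4}
'a' @ 2: {5,6}
'a' @ 3: {7,8,10,12}
'a' @ 4: {1,9,13}  ✓accept
final: {1,9,13}; accept 1 in set

Answer: ACCEPT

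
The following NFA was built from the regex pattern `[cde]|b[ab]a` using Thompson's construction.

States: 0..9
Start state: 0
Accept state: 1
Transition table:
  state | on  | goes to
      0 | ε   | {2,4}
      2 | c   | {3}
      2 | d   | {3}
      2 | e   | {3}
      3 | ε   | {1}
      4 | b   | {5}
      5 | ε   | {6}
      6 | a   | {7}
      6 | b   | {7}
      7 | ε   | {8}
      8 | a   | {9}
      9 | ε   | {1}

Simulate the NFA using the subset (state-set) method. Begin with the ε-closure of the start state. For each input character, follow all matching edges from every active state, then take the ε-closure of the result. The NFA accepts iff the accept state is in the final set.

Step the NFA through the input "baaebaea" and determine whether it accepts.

Answer: REJECT

Trace:
S₀ = ε-closure({0}) = {0,2,4}
'b' @ 1: {5,6}
'a' @ 2: {7,8}
'a' @ 3: {1,9}  (accept∈set)
'e' @ 4: {}  — state set empty
rest 'baea' ignored (set empty)
final: {}; accept 1 not in set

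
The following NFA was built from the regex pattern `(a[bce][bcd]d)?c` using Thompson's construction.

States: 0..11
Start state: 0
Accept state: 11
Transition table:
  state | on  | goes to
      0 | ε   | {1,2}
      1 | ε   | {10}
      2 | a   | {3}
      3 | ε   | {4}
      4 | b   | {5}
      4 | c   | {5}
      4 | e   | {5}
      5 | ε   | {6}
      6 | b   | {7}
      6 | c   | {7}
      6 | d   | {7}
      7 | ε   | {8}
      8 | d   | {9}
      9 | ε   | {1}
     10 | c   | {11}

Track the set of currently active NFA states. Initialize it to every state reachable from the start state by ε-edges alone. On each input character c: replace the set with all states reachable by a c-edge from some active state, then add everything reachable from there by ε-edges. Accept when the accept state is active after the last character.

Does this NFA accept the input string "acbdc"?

Answer: ACCEPT

Derivation:
S₀ = ε-closure({0}) = {0,1,2,10}
'a' @ 1: {3,4}
'c' @ 2: {5,6}
'b' @ 3: {7,8}
'd' @ 4: {1,9,10}
'c' @ 5: {11}  (accept∈set)
after full input: {11}  (accept=11 in)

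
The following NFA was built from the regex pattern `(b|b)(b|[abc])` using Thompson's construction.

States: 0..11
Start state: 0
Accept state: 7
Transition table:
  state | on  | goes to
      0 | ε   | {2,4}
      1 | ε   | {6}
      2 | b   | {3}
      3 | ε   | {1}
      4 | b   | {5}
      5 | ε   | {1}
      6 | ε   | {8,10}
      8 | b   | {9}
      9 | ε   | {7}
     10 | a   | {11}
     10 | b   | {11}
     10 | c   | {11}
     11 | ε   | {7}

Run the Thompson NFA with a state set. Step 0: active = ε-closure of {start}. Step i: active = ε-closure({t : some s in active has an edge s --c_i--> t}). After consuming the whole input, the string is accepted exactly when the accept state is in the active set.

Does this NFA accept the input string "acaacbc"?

Answer: REJECT

Steps:
initial (ε-close {0}): {0,2,4}
'a' @ 1: {}  — state set empty
rest 'caacbc' ignored (set empty)
after full input: {}  (accept=7 not in)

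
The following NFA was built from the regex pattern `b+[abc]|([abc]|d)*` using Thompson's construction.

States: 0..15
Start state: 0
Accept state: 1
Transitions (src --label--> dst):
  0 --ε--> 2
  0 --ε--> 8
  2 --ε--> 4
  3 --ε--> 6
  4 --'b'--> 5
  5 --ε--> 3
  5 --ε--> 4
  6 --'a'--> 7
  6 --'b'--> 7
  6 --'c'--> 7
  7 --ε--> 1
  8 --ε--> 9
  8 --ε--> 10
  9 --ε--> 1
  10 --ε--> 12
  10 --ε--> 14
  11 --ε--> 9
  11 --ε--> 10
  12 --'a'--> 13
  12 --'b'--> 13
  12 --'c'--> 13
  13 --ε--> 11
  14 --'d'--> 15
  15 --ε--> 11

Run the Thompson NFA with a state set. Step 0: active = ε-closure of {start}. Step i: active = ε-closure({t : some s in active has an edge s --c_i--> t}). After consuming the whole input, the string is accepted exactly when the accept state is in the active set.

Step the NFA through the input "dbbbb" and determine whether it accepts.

Answer: ACCEPT

Steps:
initial (ε-close {0}): {0,1,2,4,8,9,10,12,14}
'd' @ 1: {1,9,10,11,12,14,15}  (accept∈set)
'b' @ 2: {1,9,10,11,12,13,14}  (accept∈set)
'b' @ 3: {1,9,10,11,12,13,14}  (accept∈set)
'b' @ 4: {1,9,10,11,12,13,14}  (accept∈set)
'b' @ 5: {1,9,10,11,12,13,14}  (accept∈set)
after full input: {1,9,10,11,12,13,14}  (accept=1 in)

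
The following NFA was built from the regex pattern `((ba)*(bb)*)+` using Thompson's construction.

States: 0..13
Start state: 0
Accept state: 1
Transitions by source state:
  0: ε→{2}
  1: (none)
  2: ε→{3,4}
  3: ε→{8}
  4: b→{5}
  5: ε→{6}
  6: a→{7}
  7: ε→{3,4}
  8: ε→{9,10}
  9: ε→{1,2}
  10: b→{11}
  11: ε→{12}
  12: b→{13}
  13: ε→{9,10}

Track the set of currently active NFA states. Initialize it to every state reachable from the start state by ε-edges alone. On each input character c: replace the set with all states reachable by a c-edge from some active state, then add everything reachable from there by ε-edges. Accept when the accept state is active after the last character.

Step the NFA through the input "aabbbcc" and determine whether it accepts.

S₀ = ε-closure({0}) = {0,1,2,3,4,8,9,10}
'a' @ 1: {}  — no active states
rest 'abbbcc' ignored (set empty)
final: {}; accept 1 not in set

Answer: REJECT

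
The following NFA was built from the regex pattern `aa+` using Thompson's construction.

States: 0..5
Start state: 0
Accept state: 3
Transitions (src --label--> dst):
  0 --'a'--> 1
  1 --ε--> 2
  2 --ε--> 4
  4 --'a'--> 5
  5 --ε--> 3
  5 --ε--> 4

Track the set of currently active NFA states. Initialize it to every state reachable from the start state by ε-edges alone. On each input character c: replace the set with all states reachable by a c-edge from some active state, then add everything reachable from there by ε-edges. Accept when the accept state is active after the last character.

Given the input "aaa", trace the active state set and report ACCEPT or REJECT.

Answer: ACCEPT

Derivation:
start: ε-closure({0}) = {0}
'a' @ 1: {1,2,4}
'a' @ 2: {3,4,5}  (accept∈set)
'a' @ 3: {3,4,5}  (accept∈set)
final: {3,4,5}; accept 3 in set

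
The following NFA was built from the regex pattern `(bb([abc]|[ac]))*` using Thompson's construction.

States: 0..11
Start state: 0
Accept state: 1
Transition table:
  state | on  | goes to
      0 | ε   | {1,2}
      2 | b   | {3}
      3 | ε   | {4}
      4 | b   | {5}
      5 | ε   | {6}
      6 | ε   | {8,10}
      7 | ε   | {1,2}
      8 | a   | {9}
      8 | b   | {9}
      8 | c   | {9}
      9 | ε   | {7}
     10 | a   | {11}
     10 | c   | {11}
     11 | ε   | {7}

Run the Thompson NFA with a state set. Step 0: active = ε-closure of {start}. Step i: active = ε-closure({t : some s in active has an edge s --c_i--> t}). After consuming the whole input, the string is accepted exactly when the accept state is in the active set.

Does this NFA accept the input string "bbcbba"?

Answer: ACCEPT

Steps:
initial (ε-close {0}): {0,1,2}
'b' @ 1: {3,4}
'b' @ 2: {5,6,8,10}
'c' @ 3: {1,2,7,9,11}  (accept∈set)
'b' @ 4: {3,4}
'b' @ 5: {5,6,8,10}
'a' @ 6: {1,2,7,9,11}  (accept∈set)
final: {1,2,7,9,11}; accept 1 in set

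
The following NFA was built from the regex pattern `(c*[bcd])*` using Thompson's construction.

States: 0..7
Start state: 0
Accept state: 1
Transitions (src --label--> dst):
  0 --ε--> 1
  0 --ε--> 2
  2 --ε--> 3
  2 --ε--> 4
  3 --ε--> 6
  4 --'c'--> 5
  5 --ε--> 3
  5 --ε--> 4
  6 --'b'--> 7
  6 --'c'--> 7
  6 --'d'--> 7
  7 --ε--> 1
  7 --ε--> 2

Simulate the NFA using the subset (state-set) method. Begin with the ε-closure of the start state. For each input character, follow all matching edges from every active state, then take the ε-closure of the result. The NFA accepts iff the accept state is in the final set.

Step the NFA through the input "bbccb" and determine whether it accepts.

start: ε-closure({0}) = {0,1,2,3,4,6}
'b' @ 1: {1,2,3,4,6,7}  ✓accept
'b' @ 2: {1,2,3,4,6,7}  ✓accept
'c' @ 3: {1,2,3,4,5,6,7}  ✓accept
'c' @ 4: {1,2,3,4,5,6,7}  ✓accept
'b' @ 5: {1,2,3,4,6,7}  ✓accept
end set {1,2,3,4,6,7} — state 1 in

Answer: ACCEPT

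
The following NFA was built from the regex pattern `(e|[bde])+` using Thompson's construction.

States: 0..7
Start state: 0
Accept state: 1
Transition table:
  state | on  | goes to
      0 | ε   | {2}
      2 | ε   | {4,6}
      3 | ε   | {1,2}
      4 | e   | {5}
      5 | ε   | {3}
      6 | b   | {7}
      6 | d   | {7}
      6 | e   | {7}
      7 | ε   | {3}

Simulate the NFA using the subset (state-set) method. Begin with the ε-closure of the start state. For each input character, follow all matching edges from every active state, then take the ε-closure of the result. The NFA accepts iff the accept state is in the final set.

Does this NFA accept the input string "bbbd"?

Answer: ACCEPT

Trace:
start: ε-closure({0}) = {0,2,4,6}
'b' @ 1: {1,2,3,4,6,7}  (accept∈set)
'b' @ 2: {1,2,3,4,6,7}  (accept∈set)
'b' @ 3: {1,2,3,4,6,7}  (accept∈set)
'd' @ 4: {1,2,3,4,6,7}  (accept∈set)
after full input: {1,2,3,4,6,7}  (accept=1 in)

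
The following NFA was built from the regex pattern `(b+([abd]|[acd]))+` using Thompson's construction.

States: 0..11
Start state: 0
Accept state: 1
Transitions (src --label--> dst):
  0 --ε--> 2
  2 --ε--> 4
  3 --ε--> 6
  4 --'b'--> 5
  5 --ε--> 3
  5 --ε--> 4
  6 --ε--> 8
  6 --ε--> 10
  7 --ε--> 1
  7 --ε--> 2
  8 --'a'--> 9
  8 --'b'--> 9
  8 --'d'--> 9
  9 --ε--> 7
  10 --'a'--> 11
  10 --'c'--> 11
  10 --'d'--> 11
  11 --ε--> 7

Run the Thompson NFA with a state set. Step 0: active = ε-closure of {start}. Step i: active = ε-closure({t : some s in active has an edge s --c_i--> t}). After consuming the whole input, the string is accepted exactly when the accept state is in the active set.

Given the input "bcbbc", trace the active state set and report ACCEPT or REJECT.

Answer: ACCEPT

Trace:
start: ε-closure({0}) = {0,2,4}
'b' @ 1: {3,4,5,6,8,10}
'c' @ 2: {1,2,4,7,11}  ✓accept
'b' @ 3: {3,4,5,6,8,10}
'b' @ 4: {1,2,3,4,5,6,7,8,9,10}  ✓accept
'c' @ 5: {1,2,4,7,11}  ✓accept
after full input: {1,2,4,7,11}  (accept=1 in)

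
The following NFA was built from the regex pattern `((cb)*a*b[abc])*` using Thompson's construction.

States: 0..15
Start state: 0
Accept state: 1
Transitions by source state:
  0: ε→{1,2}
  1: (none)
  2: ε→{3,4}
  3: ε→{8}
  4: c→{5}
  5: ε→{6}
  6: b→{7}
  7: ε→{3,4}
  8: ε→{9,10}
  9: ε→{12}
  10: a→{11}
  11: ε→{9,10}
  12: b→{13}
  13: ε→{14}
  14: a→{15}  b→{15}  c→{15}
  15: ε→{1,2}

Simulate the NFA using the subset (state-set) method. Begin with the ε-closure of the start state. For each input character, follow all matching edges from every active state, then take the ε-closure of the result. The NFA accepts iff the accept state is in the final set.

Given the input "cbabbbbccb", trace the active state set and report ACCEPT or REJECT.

Answer: REJECT

Trace:
start: ε-closure({0}) = {0,1,2,3,4,8,9,10,12}
'c' @ 1: {5,6}
'b' @ 2: {3,4,7,8,9,10,12}
'a' @ 3: {9,10,11,12}
'b' @ 4: {13,14}
'b' @ 5: {1,2,3,4,8,9,10,12,15}  (accept∈set)
'b' @ 6: {13,14}
'b' @ 7: {1,2,3,4,8,9,10,12,15}  (accept∈set)
'c' @ 8: {5,6}
'c' @ 9: {}  — dead — no transitions
rest 'b' ignored (set empty)
after full input: {}  (accept=1 not in)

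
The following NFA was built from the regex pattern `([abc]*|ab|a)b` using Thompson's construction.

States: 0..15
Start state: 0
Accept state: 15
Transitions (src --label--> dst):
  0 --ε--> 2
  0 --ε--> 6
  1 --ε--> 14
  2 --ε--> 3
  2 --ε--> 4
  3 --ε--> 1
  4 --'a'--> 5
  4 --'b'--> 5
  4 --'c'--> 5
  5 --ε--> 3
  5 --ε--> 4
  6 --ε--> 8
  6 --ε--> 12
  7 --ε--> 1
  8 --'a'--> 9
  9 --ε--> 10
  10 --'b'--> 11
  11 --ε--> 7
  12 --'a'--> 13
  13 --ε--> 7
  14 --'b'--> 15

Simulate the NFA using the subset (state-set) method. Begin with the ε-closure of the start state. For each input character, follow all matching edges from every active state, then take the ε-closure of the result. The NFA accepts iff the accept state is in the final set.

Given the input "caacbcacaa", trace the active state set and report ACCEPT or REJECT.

initial (ε-close {0}): {0,1,2,3,4,6,8,12,14}
'c' @ 1: {1,3,4,5,14}
'a' @ 2: {1,3,4,5,14}
'a' @ 3: {1,3,4,5,14}
'c' @ 4: {1,3,4,5,14}
'b' @ 5: {1,3,4,5,14,15}  [accepting]
'c' @ 6: {1,3,4,5,14}
'a' @ 7: {1,3,4,5,14}
'c' @ 8: {1,3,4,5,14}
'a' @ 9: {1,3,4,5,14}
'a' @ 10: {1,3,4,5,14}
end set {1,3,4,5,14} — state 15 not in

Answer: REJECT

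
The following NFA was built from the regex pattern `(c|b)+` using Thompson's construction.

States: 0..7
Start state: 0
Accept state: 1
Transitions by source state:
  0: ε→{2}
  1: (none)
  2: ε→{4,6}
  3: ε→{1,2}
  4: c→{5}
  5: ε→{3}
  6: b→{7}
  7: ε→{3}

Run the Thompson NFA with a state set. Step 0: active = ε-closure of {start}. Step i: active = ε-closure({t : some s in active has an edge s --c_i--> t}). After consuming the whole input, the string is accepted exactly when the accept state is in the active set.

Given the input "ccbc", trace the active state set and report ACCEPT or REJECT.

Answer: ACCEPT

Derivation:
initial (ε-close {0}): {0,2,4,6}
'c' @ 1: {1,2,3,4,5,6}  (accept∈set)
'c' @ 2: {1,2,3,4,5,6}  (accept∈set)
'b' @ 3: {1,2,3,4,6,7}  (accept∈set)
'c' @ 4: {1,2,3,4,5,6}  (accept∈set)
after full input: {1,2,3,4,5,6}  (accept=1 in)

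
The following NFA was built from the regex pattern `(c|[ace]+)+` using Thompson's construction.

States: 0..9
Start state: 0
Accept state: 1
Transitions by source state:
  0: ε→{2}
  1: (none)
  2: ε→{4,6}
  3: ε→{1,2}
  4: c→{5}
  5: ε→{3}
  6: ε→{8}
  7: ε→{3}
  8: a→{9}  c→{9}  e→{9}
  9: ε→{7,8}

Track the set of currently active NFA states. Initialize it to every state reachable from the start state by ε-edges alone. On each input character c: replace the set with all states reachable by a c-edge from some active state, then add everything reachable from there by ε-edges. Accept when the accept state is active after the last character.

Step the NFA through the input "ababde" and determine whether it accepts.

initial (ε-close {0}): {0,2,4,6,8}
'a' @ 1: {1,2,3,4,6,7,8,9}  [accepting]
'b' @ 2: {}  — dead — no transitions
rest 'abde' ignored (set empty)
end set {} — state 1 not in

Answer: REJECT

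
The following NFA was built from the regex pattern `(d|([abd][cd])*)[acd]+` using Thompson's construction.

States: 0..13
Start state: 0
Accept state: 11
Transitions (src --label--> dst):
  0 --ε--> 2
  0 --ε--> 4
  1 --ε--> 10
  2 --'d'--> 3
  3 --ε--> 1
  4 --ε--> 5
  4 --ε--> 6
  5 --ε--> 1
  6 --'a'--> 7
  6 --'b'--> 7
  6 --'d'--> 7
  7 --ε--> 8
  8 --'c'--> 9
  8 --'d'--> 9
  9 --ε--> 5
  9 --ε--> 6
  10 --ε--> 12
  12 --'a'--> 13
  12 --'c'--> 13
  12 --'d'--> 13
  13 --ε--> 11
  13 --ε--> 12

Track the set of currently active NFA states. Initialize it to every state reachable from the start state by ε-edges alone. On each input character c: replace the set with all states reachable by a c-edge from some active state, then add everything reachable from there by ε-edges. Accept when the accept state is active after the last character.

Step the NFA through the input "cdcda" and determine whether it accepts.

Answer: ACCEPT

Trace:
initial (ε-close {0}): {0,1,2,4,5,6,10,12}
'c' @ 1: {11,12,13}  [accepting]
'd' @ 2: {11,12,13}  [accepting]
'c' @ 3: {11,12,13}  [accepting]
'd' @ 4: {11,12,13}  [accepting]
'a' @ 5: {11,12,13}  [accepting]
after full input: {11,12,13}  (accept=11 in)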